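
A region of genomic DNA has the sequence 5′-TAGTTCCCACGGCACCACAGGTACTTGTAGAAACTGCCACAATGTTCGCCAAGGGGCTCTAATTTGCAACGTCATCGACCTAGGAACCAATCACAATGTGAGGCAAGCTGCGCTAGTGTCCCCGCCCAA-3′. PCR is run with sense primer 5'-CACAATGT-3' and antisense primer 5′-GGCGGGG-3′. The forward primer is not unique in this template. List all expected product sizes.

89 bp, 35 bp

The forward primer CACAATGT matches the top strand at positions 38–45, 92–99.
The reverse primer's reverse complement is CCCCGCC, matching at positions 120–126.
Each forward site pairs with the reverse site to give a product ending at position 126: sizes 89, 35 bp.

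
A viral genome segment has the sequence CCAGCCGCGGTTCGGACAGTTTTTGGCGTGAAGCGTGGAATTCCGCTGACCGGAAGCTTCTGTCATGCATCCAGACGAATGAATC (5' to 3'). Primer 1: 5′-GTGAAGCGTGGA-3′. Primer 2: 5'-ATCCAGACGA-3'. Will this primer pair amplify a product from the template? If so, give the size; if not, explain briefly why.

No product — both primers anneal to the same strand and extend in the same direction.

Primer 1 (GTGAAGCGTGGA) matches the top strand at positions 28–39 (3' end points downstream).
Primer 2 (ATCCAGACGA) also matches the top strand directly, at positions 69–78 — its reverse complement TCGTCTGGAT is not present.
Both primers anneal to the bottom strand with 3' ends pointing the same way, so neither can prime synthesis back toward the other.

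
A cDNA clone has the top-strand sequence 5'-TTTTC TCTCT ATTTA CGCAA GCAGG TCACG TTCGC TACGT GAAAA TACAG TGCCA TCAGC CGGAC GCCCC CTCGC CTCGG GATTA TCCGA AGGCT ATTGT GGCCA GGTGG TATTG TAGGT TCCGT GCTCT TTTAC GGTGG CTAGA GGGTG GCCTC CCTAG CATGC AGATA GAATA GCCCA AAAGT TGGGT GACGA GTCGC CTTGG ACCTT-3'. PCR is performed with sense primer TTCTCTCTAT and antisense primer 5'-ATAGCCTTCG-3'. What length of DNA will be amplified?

95 bp

The forward primer matches the template at positions 3–12.
Taking the reverse complement of ATAGCCTTCG gives CGAAGGCTAT, found at positions 88–97 on the template; the primer anneals here to the top strand with its 3' end pointing upstream.
Product length = (reverse-primer end) − (forward-primer start) + 1 = 97 − 3 + 1 = 95 bp.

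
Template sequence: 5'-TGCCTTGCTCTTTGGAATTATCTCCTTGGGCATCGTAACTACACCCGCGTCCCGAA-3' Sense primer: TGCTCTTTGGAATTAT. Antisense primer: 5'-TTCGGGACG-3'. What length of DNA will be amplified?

51 bp

The forward primer matches the template at positions 6–21.
The reverse primer's reverse complement is CGTCCCGAA, which matches the template at positions 48–56.
Product length = (reverse-primer end) − (forward-primer start) + 1 = 56 − 6 + 1 = 51 bp.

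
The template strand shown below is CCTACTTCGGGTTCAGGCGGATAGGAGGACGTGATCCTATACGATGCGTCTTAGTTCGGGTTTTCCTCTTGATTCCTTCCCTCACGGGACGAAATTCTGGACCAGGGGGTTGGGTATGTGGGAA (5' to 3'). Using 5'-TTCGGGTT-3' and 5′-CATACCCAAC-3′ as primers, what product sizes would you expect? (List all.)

The forward primer TTCGGGTT matches the top strand at positions 6–13, 55–62.
The reverse primer's reverse complement is GTTGGGTATG, matching at positions 109–118.
Each forward site pairs with the reverse site to give a product ending at position 118: sizes 113, 64 bp.

113 bp, 64 bp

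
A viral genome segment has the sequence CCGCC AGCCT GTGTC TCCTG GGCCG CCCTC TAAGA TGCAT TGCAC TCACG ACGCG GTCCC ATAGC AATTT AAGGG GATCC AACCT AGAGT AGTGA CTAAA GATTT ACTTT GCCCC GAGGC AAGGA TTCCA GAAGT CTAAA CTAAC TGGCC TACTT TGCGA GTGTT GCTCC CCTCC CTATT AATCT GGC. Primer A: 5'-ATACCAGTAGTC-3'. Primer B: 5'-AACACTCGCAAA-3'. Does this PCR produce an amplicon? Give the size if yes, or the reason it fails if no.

No product — primer A has no binding site in the template.

Primer A (ATACCAGTAGTC) does not match the top strand, and its reverse complement GACTACTGGTAT does not match either.
With no annealing site for primer A, no amplification occurs.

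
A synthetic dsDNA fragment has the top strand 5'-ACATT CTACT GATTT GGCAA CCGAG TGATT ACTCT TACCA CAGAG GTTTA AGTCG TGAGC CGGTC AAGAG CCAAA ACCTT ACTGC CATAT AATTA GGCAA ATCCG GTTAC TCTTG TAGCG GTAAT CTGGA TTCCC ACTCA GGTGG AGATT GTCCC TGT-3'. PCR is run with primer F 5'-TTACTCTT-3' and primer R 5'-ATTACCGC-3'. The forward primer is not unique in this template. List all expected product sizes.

97 bp, 19 bp

The forward primer TTACTCTT matches the top strand at positions 29–36, 107–114.
The reverse primer's reverse complement is GCGGTAAT, matching at positions 118–125.
Each forward site pairs with the reverse site to give a product ending at position 125: sizes 97, 19 bp.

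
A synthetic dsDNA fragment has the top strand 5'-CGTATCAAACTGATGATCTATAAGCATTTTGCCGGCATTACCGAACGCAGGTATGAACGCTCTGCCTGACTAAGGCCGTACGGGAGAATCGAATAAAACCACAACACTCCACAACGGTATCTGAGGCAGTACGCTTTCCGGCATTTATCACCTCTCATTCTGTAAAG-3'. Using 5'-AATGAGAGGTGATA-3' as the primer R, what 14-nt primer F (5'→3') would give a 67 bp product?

5'-ATAAAACCACAACA-3'

The reverse primer's reverse complement TATCACCTCTCATT matches the template at positions 146–159, so the product ends at position 159.
A 67 bp product then starts at position 159 − 67 + 1 = 93.
The forward primer is identical to the top strand there: ATAAAACCACAACA.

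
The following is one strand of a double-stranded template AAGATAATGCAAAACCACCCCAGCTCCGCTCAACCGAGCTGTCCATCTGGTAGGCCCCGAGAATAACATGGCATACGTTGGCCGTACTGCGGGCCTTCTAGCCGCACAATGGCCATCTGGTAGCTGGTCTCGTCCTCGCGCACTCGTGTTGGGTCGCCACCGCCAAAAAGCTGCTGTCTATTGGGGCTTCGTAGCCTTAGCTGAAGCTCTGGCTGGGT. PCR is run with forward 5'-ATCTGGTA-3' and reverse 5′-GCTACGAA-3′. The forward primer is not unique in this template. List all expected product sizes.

The forward primer ATCTGGTA matches the top strand at positions 45–52, 115–122.
The reverse primer's reverse complement is TTCGTAGC, matching at positions 188–195.
Each forward site pairs with the reverse site to give a product ending at position 195: sizes 151, 81 bp.

151 bp, 81 bp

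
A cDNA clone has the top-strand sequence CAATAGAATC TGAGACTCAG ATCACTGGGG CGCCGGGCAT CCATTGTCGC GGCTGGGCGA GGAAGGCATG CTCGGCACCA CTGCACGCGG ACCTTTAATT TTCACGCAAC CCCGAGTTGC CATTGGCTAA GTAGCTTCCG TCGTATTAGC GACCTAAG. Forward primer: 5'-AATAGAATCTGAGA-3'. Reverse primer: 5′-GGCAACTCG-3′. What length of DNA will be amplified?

The forward primer matches the template at positions 2–15.
Taking the reverse complement of GGCAACTCG gives CGAGTTGCC, found at positions 113–121 on the template; the primer anneals here to the top strand with its 3' end pointing upstream.
The product runs from position 2 to position 121, so its length is 121 − 2 + 1 = 120 bp.

120 bp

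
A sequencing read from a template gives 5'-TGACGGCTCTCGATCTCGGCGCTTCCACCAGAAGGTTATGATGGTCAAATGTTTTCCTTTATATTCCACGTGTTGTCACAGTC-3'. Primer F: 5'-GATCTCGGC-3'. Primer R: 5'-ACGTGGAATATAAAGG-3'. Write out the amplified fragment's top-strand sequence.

Forward primer GATCTCGGC is found on the top strand at positions 12–20.
Taking the reverse complement of ACGTGGAATATAAAGG gives CCTTTATATTCCACGT, found at positions 56–71 on the template; the primer anneals here to the top strand with its 3' end pointing upstream.
The product is the template from position 12 through 71 (60 bp).

5'-GATCTCGGCGCTTCCACCAGAAGGTTATGATGGTCAAATGTTTTCCTTTATATTCCACGT-3'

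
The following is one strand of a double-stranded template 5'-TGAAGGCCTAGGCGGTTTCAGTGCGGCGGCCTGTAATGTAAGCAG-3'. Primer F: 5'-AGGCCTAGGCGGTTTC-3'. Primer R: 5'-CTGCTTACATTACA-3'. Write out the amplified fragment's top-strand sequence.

The forward primer matches the template at positions 4–19.
Taking the reverse complement of CTGCTTACATTACA gives TGTAATGTAAGCAG, found at positions 32–45 on the template; the primer anneals here to the top strand with its 3' end pointing upstream.
The product is the template from position 4 through 45 (42 bp).

5'-AGGCCTAGGCGGTTTCAGTGCGGCGGCCTGTAATGTAAGCAG-3'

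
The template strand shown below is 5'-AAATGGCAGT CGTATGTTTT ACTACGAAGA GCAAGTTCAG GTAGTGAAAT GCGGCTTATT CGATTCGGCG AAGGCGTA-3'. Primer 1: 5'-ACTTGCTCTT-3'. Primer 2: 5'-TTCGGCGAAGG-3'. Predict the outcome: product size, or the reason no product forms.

No product — the primers' 3' ends point away from each other.

Primer 1 (ACTTGCTCTT) has reverse complement AAGAGCAAGT, which matches the top strand at positions 27–36; primer 1 anneals to the top strand there with its 3' end pointing upstream toward position 27.
Primer 2 (TTCGGCGAAGG) matches the top strand directly at positions 64–74; it anneals to the bottom strand with its 3' end pointing downstream toward position 74.
The 3' ends diverge (primer 1 extends toward position 1, primer 2 toward position 78), so the primers never converge on a shared product.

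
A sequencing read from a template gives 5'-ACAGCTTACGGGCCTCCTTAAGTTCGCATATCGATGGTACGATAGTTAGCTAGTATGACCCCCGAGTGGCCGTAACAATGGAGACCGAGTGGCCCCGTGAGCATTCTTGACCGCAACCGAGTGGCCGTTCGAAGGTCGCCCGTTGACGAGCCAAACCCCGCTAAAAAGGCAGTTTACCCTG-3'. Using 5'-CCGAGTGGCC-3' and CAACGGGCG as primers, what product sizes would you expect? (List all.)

84 bp, 61 bp, 29 bp

The forward primer CCGAGTGGCC matches the top strand at positions 62–71, 85–94, 117–126.
The reverse primer's reverse complement is CGCCCGTTG, matching at positions 137–145.
Each forward site pairs with the reverse site to give a product ending at position 145: sizes 84, 61, 29 bp.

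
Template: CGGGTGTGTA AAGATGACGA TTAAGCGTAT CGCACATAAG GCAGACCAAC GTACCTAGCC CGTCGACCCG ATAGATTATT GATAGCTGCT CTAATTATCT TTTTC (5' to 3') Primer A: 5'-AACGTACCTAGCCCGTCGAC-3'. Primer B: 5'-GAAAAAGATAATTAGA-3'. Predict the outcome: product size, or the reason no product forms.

Yes — a 58 bp product.

Primer A (AACGTACCTAGCCCGTCGAC) matches the top strand at positions 48–67; it acts as a forward primer.
Primer B's reverse complement is TCTAATTATCTTTTTC, matching the top strand at positions 90–105; it acts as a reverse primer.
The 3' ends face each other across positions 48–105, giving a 58 bp product.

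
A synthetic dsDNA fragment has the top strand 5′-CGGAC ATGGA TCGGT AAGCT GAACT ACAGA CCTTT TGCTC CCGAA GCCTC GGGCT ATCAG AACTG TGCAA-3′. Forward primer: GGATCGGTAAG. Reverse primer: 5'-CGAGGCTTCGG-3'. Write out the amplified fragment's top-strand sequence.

Scanning the template, GGATCGGTAAG occurs at positions 8–18; this primer anneals to the bottom strand there with its 3' end pointing downstream.
The reverse primer's reverse complement is CCGAAGCCTCG, which matches the template at positions 41–51.
The product is the template from position 8 through 51 (44 bp).

5'-GGATCGGTAAGCTGAACTACAGACCTTTTGCTCCCGAAGCCTCG-3'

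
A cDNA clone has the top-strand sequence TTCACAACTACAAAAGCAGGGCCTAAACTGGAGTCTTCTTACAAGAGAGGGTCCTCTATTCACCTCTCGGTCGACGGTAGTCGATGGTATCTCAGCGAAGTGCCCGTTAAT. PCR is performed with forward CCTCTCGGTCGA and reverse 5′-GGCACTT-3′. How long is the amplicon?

Forward primer CCTCTCGGTCGA is found on the top strand at positions 63–74.
Reverse complement of the reverse primer: AAGTGCC. This occurs on the top strand at positions 98–104.
Amplicon spans positions 63–104: 42 bp.

42 bp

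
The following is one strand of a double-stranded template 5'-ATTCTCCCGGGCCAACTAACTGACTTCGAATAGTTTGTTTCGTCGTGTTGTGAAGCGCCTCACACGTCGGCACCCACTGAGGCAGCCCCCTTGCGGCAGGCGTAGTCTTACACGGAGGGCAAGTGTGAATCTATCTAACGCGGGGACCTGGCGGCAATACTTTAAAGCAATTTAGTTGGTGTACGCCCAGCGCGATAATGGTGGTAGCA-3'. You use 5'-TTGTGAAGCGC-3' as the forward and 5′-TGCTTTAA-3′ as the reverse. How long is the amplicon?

Scanning the template, TTGTGAAGCGC occurs at positions 48–58; this primer anneals to the bottom strand there with its 3' end pointing downstream.
Taking the reverse complement of TGCTTTAA gives TTAAAGCA, found at positions 162–169 on the template; the primer anneals here to the top strand with its 3' end pointing upstream.
The product runs from position 48 to position 169, so its length is 169 − 48 + 1 = 122 bp.

122 bp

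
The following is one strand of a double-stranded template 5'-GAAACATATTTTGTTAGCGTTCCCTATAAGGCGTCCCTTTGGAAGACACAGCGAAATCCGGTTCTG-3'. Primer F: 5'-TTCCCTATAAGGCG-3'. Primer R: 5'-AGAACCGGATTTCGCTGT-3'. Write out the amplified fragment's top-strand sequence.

The forward primer matches the template at positions 20–33.
Reverse complement of the reverse primer: ACAGCGAAATCCGGTTCT. This occurs on the top strand at positions 48–65.
The product is the template from position 20 through 65 (46 bp).

5'-TTCCCTATAAGGCGTCCCTTTGGAAGACACAGCGAAATCCGGTTCT-3'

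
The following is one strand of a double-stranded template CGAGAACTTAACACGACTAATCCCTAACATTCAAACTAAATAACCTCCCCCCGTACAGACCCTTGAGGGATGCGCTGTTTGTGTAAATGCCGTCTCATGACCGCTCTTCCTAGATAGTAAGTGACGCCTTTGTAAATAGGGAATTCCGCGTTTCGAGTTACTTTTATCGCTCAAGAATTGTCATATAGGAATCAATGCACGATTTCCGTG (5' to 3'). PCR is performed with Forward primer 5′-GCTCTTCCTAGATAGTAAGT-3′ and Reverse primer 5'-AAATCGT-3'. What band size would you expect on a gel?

103 bp

Scanning the template, GCTCTTCCTAGATAGTAAGT occurs at positions 103–122; this primer anneals to the bottom strand there with its 3' end pointing downstream.
Taking the reverse complement of AAATCGT gives ACGATTT, found at positions 199–205 on the template; the primer anneals here to the top strand with its 3' end pointing upstream.
Amplicon spans positions 103–205: 103 bp.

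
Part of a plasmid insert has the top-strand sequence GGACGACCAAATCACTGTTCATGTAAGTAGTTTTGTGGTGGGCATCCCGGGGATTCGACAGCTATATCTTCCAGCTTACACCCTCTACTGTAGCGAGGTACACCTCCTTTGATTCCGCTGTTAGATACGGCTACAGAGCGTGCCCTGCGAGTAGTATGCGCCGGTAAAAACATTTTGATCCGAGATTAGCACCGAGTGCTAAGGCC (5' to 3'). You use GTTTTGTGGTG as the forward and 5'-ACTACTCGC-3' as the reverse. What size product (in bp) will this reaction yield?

Scanning the template, GTTTTGTGGTG occurs at positions 30–40; this primer anneals to the bottom strand there with its 3' end pointing downstream.
Reverse complement of the reverse primer: GCGAGTAGT. This occurs on the top strand at positions 147–155.
Product length = (reverse-primer end) − (forward-primer start) + 1 = 155 − 30 + 1 = 126 bp.

126 bp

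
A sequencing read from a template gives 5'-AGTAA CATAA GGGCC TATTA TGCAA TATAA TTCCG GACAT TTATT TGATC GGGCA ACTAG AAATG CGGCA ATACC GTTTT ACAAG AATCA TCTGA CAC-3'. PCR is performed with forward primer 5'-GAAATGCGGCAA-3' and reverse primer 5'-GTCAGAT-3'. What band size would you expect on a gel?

Scanning the template, GAAATGCGGCAA occurs at positions 60–71; this primer anneals to the bottom strand there with its 3' end pointing downstream.
Reverse complement of the reverse primer: ATCTGAC. This occurs on the top strand at positions 90–96.
Amplicon spans positions 60–96: 37 bp.

37 bp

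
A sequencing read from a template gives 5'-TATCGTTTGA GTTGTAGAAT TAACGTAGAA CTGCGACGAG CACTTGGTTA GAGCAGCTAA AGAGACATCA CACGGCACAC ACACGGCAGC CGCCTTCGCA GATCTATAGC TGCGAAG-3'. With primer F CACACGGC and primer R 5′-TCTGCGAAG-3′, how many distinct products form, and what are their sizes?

Two products: 34 bp, 23 bp

The forward primer CACACGGC matches the top strand at positions 69–76, 80–87.
The reverse primer's reverse complement is CTTCGCAGA, matching at positions 94–102.
Each forward site pairs with the reverse site to give a product ending at position 102: sizes 34, 23 bp.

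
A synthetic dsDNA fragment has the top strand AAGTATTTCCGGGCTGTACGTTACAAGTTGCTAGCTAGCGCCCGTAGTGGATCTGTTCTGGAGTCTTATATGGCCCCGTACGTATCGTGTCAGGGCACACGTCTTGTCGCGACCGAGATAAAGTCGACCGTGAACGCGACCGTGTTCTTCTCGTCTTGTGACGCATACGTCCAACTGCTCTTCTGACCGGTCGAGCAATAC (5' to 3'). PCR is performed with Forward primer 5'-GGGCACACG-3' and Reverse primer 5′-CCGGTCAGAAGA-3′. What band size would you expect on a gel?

Scanning the template, GGGCACACG occurs at positions 93–101; this primer anneals to the bottom strand there with its 3' end pointing downstream.
The reverse primer's reverse complement is TCTTCTGACCGG, which matches the template at positions 179–190.
The product runs from position 93 to position 190, so its length is 190 − 93 + 1 = 98 bp.

98 bp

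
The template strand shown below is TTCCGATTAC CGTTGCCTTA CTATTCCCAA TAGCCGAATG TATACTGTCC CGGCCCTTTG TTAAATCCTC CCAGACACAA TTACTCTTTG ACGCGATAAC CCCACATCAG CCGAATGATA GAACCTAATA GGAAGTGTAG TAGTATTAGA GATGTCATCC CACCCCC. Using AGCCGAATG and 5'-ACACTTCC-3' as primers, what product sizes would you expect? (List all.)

The forward primer AGCCGAATG matches the top strand at positions 32–40, 109–117.
The reverse primer's reverse complement is GGAAGTGT, matching at positions 131–138.
Each forward site pairs with the reverse site to give a product ending at position 138: sizes 107, 30 bp.

107 bp, 30 bp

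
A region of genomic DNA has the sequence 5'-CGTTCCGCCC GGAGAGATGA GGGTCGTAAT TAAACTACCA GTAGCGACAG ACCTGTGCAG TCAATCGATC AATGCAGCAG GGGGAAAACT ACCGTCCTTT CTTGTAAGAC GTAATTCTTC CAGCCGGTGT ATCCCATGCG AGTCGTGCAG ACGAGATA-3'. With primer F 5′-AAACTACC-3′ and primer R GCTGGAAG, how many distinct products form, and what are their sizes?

The forward primer AAACTACC matches the top strand at positions 32–39, 86–93.
The reverse primer's reverse complement is CTTCCAGC, matching at positions 117–124.
Each forward site pairs with the reverse site to give a product ending at position 124: sizes 93, 39 bp.

Two products: 93 bp, 39 bp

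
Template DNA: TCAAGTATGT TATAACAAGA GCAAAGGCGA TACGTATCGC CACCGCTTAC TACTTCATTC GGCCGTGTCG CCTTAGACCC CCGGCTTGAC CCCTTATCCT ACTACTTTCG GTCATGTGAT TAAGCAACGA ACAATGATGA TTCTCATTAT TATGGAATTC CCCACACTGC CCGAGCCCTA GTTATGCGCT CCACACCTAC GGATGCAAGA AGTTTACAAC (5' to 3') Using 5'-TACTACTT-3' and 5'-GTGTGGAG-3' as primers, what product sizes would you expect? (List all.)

The forward primer TACTACTT matches the top strand at positions 48–55, 100–107.
The reverse primer's reverse complement is CTCCACAC, matching at positions 189–196.
Each forward site pairs with the reverse site to give a product ending at position 196: sizes 149, 97 bp.

149 bp, 97 bp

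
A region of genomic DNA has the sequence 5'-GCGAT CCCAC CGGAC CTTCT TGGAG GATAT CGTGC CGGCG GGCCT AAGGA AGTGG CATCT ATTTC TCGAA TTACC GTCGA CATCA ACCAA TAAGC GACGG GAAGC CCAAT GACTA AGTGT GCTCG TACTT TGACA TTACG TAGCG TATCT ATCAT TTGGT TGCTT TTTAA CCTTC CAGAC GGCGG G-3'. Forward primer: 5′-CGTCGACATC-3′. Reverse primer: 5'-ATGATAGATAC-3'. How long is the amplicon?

Scanning the template, CGTCGACATC occurs at positions 75–84; this primer anneals to the bottom strand there with its 3' end pointing downstream.
The reverse primer's reverse complement is GTATCTATCAT, which matches the template at positions 145–155.
The product runs from position 75 to position 155, so its length is 155 − 75 + 1 = 81 bp.

81 bp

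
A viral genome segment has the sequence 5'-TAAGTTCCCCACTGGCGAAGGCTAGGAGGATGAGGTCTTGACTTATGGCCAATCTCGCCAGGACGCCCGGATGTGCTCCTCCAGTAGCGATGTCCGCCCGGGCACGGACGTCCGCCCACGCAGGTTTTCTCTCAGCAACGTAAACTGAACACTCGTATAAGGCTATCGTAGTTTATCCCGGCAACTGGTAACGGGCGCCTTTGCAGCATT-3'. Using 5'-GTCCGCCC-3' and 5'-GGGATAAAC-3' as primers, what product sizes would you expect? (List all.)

The forward primer GTCCGCCC matches the top strand at positions 92–99, 110–117.
The reverse primer's reverse complement is GTTTATCCC, matching at positions 171–179.
Each forward site pairs with the reverse site to give a product ending at position 179: sizes 88, 70 bp.

88 bp, 70 bp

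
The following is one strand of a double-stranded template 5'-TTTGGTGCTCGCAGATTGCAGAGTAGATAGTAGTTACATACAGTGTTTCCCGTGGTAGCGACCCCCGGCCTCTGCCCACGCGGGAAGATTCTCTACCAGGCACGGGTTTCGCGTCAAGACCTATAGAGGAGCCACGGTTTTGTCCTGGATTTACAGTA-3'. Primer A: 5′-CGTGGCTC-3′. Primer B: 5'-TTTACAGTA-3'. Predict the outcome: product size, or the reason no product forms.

No product — the primers' 3' ends point away from each other.

Primer A (CGTGGCTC) has reverse complement GAGCCACG, which matches the top strand at positions 129–136; primer A anneals to the top strand there with its 3' end pointing upstream toward position 129.
Primer B (TTTACAGTA) matches the top strand directly at positions 150–158; it anneals to the bottom strand with its 3' end pointing downstream toward position 158.
The 3' ends diverge (primer A extends toward position 1, primer B toward position 158), so the primers never converge on a shared product.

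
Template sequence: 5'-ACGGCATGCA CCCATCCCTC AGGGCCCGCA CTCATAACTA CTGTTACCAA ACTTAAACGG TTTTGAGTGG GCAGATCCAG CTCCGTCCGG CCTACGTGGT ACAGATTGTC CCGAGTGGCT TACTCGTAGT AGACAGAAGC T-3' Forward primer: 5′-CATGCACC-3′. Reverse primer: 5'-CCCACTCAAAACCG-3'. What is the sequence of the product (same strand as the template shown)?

Scanning the template, CATGCACC occurs at positions 5–12; this primer anneals to the bottom strand there with its 3' end pointing downstream.
The reverse primer's reverse complement is CGGTTTTGAGTGGG, which matches the template at positions 58–71.
The product is the template from position 5 through 71 (67 bp).

5'-CATGCACCCATCCCTCAGGGCCCGCACTCATAACTACTGTTACCAAACTTAAACGGTTTTGAGTGGG-3'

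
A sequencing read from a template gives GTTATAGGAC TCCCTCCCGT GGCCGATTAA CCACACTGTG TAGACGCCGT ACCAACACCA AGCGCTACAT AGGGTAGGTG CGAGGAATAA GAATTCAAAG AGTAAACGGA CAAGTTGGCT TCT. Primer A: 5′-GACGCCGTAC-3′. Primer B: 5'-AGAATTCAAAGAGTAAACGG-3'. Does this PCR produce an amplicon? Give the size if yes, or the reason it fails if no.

Primer A (GACGCCGTAC) matches the top strand at positions 43–52 (3' end points downstream).
Primer B (AGAATTCAAAGAGTAAACGG) also matches the top strand directly, at positions 90–109 — its reverse complement CCGTTTACTCTTTGAATTCT is not present.
Both primers anneal to the bottom strand with 3' ends pointing the same way, so neither can prime synthesis back toward the other.

No product — both primers anneal to the same strand and extend in the same direction.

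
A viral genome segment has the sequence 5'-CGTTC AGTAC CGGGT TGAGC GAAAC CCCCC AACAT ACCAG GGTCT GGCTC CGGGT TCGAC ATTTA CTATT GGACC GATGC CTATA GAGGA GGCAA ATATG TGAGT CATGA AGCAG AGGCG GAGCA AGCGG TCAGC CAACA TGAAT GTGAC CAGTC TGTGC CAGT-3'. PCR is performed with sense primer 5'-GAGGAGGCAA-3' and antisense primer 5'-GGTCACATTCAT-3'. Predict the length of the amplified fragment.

66 bp

The forward primer matches the template at positions 86–95.
Reverse complement of the reverse primer: ATGAATGTGACC. This occurs on the top strand at positions 140–151.
The product runs from position 86 to position 151, so its length is 151 − 86 + 1 = 66 bp.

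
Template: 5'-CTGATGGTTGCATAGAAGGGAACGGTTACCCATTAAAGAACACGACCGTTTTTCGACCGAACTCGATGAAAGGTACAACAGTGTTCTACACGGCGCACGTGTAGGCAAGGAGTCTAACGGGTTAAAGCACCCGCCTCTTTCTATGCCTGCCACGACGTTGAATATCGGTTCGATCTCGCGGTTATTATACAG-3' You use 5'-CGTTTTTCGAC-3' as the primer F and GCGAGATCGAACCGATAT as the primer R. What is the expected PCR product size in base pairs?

The forward primer matches the template at positions 47–57.
Taking the reverse complement of GCGAGATCGAACCGATAT gives ATATCGGTTCGATCTCGC, found at positions 162–179 on the template; the primer anneals here to the top strand with its 3' end pointing upstream.
The product runs from position 47 to position 179, so its length is 179 − 47 + 1 = 133 bp.

133 bp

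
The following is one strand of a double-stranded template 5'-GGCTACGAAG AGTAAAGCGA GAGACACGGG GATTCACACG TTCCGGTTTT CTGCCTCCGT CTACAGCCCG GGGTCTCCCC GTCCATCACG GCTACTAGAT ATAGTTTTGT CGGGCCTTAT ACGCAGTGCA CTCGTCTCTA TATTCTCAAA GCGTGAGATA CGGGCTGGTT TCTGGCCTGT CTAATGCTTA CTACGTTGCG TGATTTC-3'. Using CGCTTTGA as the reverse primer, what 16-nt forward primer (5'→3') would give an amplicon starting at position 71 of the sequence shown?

The reverse primer's reverse complement TCAAAGCG matches the template at positions 146–153; the product starts at position 71.
The forward primer is identical to the top strand over positions 71–86: GGGTCTCCCCGTCCAT.

5'-GGGTCTCCCCGTCCAT-3'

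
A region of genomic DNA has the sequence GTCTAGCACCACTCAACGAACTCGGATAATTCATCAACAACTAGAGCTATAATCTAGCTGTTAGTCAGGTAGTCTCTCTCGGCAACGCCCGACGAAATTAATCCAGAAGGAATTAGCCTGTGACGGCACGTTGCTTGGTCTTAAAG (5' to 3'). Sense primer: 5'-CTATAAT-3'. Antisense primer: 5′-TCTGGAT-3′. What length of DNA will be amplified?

The forward primer matches the template at positions 47–53.
Taking the reverse complement of TCTGGAT gives ATCCAGA, found at positions 101–107 on the template; the primer anneals here to the top strand with its 3' end pointing upstream.
The product runs from position 47 to position 107, so its length is 107 − 47 + 1 = 61 bp.

61 bp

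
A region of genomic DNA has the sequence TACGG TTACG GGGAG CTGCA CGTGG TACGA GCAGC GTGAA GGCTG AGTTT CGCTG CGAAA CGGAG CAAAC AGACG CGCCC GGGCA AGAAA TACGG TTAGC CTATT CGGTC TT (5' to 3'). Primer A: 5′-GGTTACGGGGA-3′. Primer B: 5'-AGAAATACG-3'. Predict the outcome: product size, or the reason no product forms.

Primer A (GGTTACGGGGA) matches the top strand at positions 4–14 (3' end points downstream).
Primer B (AGAAATACG) also matches the top strand directly, at positions 86–94 — its reverse complement CGTATTTCT is not present.
Both primers anneal to the bottom strand with 3' ends pointing the same way, so neither can prime synthesis back toward the other.

No product — both primers anneal to the same strand and extend in the same direction.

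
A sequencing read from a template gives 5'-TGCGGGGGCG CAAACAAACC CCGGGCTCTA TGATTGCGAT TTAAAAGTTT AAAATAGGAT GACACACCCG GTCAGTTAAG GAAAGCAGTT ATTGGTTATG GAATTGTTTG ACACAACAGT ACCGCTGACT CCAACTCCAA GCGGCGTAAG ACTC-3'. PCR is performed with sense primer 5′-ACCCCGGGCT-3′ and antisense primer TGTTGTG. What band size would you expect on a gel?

101 bp

Scanning the template, ACCCCGGGCT occurs at positions 18–27; this primer anneals to the bottom strand there with its 3' end pointing downstream.
Reverse complement of the reverse primer: CACAACA. This occurs on the top strand at positions 112–118.
Amplicon spans positions 18–118: 101 bp.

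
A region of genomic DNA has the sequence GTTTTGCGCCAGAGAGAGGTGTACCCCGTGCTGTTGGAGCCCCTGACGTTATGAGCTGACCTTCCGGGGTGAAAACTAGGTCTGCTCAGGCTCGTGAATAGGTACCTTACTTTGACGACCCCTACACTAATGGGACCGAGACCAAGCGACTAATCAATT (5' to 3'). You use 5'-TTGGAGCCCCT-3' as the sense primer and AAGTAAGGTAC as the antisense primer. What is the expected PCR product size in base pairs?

79 bp

The forward primer matches the template at positions 34–44.
Reverse complement of the reverse primer: GTACCTTACTT. This occurs on the top strand at positions 102–112.
Amplicon spans positions 34–112: 79 bp.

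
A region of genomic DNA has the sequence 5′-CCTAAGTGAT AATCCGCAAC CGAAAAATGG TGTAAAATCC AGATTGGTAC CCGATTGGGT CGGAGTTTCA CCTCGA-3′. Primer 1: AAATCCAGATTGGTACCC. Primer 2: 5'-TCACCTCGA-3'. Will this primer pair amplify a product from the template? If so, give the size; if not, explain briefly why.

No product — both primers anneal to the same strand and extend in the same direction.

Primer 1 (AAATCCAGATTGGTACCC) matches the top strand at positions 35–52 (3' end points downstream).
Primer 2 (TCACCTCGA) also matches the top strand directly, at positions 68–76 — its reverse complement TCGAGGTGA is not present.
Both primers anneal to the bottom strand with 3' ends pointing the same way, so neither can prime synthesis back toward the other.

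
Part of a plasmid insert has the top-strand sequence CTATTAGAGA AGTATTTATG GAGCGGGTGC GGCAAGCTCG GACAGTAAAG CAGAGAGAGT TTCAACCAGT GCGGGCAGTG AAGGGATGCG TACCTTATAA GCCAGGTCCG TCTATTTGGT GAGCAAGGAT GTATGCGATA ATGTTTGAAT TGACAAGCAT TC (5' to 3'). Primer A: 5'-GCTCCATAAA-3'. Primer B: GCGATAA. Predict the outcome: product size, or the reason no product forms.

Primer A (GCTCCATAAA) has reverse complement TTTATGGAGC, which matches the top strand at positions 15–24; primer A anneals to the top strand there with its 3' end pointing upstream toward position 15.
Primer B (GCGATAA) matches the top strand directly at positions 135–141; it anneals to the bottom strand with its 3' end pointing downstream toward position 141.
The 3' ends diverge (primer A extends toward position 1, primer B toward position 162), so the primers never converge on a shared product.

No product — the primers' 3' ends point away from each other.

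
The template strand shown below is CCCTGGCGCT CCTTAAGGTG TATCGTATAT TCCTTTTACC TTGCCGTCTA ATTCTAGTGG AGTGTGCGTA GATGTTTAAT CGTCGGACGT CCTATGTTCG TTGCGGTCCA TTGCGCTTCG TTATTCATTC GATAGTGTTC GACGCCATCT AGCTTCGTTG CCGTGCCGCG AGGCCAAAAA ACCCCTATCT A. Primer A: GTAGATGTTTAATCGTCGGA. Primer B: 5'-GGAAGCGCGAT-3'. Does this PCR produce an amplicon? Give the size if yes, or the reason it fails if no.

Primer B (GGAAGCGCGAT) does not match the top strand, and its reverse complement ATCGCGCTTCC does not match either.
With no annealing site for primer B, no amplification occurs.

No product — primer B has no binding site in the template.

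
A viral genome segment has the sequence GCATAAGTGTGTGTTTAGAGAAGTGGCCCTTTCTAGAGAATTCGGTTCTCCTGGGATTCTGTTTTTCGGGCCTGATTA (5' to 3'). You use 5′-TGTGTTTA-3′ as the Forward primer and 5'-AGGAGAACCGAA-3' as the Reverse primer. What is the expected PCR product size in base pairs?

43 bp

Scanning the template, TGTGTTTA occurs at positions 10–17; this primer anneals to the bottom strand there with its 3' end pointing downstream.
Taking the reverse complement of AGGAGAACCGAA gives TTCGGTTCTCCT, found at positions 41–52 on the template; the primer anneals here to the top strand with its 3' end pointing upstream.
Amplicon spans positions 10–52: 43 bp.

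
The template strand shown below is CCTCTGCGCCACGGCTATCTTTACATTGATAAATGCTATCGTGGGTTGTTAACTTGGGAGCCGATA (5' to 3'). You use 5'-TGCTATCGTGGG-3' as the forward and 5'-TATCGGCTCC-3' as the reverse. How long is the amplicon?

33 bp

Scanning the template, TGCTATCGTGGG occurs at positions 34–45; this primer anneals to the bottom strand there with its 3' end pointing downstream.
The reverse primer's reverse complement is GGAGCCGATA, which matches the template at positions 57–66.
Product length = (reverse-primer end) − (forward-primer start) + 1 = 66 − 34 + 1 = 33 bp.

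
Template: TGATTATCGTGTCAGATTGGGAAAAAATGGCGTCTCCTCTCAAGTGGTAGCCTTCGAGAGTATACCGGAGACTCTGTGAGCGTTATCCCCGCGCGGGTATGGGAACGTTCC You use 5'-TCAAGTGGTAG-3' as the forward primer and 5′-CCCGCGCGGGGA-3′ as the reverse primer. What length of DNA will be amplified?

58 bp

Forward primer TCAAGTGGTAG is found on the top strand at positions 40–50.
Reverse complement of the reverse primer: TCCCCGCGCGGG. This occurs on the top strand at positions 86–97.
Product length = (reverse-primer end) − (forward-primer start) + 1 = 97 − 40 + 1 = 58 bp.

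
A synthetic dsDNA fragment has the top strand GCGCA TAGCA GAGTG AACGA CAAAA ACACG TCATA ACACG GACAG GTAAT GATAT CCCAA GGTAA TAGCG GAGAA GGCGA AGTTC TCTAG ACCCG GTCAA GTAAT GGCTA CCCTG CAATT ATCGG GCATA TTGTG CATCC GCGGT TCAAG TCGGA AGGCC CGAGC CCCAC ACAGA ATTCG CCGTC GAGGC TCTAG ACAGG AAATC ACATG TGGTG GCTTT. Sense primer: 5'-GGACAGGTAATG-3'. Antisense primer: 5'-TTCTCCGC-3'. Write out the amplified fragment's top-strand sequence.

Scanning the template, GGACAGGTAATG occurs at positions 40–51; this primer anneals to the bottom strand there with its 3' end pointing downstream.
Taking the reverse complement of TTCTCCGC gives GCGGAGAA, found at positions 68–75 on the template; the primer anneals here to the top strand with its 3' end pointing upstream.
The product is the template from position 40 through 75 (36 bp).

5'-GGACAGGTAATGATATCCCAAGGTAATAGCGGAGAA-3'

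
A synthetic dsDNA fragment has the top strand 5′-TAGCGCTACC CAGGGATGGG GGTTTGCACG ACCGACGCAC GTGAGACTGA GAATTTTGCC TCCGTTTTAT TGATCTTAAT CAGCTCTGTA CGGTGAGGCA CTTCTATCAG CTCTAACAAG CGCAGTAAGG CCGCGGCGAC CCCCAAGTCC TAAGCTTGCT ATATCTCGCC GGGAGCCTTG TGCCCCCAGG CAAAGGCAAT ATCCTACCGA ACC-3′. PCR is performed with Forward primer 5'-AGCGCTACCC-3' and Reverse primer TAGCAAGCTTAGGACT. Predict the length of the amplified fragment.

160 bp

Scanning the template, AGCGCTACCC occurs at positions 2–11; this primer anneals to the bottom strand there with its 3' end pointing downstream.
The reverse primer's reverse complement is AGTCCTAAGCTTGCTA, which matches the template at positions 146–161.
The product runs from position 2 to position 161, so its length is 161 − 2 + 1 = 160 bp.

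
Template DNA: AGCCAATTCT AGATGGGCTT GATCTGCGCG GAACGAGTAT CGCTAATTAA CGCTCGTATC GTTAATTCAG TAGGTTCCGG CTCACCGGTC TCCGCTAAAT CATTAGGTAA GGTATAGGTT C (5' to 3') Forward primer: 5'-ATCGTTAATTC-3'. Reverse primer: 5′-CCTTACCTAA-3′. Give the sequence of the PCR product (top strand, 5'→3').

5'-ATCGTTAATTCAGTAGGTTCCGGCTCACCGGTCTCCGCTAAATCATTAGGTAAGG-3'

The forward primer matches the template at positions 58–68.
Taking the reverse complement of CCTTACCTAA gives TTAGGTAAGG, found at positions 103–112 on the template; the primer anneals here to the top strand with its 3' end pointing upstream.
The product is the template from position 58 through 112 (55 bp).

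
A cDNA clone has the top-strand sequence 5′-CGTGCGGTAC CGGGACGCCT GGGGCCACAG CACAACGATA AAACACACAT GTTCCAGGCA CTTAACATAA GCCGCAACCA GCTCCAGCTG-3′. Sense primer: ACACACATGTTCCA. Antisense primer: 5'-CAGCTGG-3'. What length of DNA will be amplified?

The forward primer matches the template at positions 43–56.
The reverse primer's reverse complement is CCAGCTG, which matches the template at positions 84–90.
Product length = (reverse-primer end) − (forward-primer start) + 1 = 90 − 43 + 1 = 48 bp.

48 bp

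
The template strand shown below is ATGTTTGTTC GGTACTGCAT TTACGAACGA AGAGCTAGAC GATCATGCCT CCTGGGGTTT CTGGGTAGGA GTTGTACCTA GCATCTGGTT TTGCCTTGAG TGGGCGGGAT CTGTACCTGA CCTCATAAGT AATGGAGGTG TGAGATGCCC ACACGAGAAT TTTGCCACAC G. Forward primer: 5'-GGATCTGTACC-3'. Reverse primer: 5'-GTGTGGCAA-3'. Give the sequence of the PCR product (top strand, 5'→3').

5'-GGATCTGTACCTGACCTCATAAGTAATGGAGGTGTGAGATGCCCACACGAGAATTTTGCCACAC-3'

Scanning the template, GGATCTGTACC occurs at positions 107–117; this primer anneals to the bottom strand there with its 3' end pointing downstream.
Reverse complement of the reverse primer: TTGCCACAC. This occurs on the top strand at positions 162–170.
The product is the template from position 107 through 170 (64 bp).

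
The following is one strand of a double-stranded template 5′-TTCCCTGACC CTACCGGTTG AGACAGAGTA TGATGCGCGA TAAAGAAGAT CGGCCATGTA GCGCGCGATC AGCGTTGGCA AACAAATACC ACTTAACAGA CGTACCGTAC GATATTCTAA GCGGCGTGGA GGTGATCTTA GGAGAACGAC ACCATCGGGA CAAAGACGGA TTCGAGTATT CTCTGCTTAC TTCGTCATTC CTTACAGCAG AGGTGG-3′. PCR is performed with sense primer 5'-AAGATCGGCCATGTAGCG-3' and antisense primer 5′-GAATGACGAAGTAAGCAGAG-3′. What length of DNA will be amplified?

155 bp

The forward primer matches the template at positions 46–63.
Reverse complement of the reverse primer: CTCTGCTTACTTCGTCATTC. This occurs on the top strand at positions 181–200.
Product length = (reverse-primer end) − (forward-primer start) + 1 = 200 − 46 + 1 = 155 bp.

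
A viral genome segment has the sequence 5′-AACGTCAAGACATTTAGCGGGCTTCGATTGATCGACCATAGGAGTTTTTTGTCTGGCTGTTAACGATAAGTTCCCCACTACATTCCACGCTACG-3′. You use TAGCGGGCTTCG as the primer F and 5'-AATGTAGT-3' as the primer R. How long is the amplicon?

70 bp

Scanning the template, TAGCGGGCTTCG occurs at positions 15–26; this primer anneals to the bottom strand there with its 3' end pointing downstream.
Taking the reverse complement of AATGTAGT gives ACTACATT, found at positions 77–84 on the template; the primer anneals here to the top strand with its 3' end pointing upstream.
Amplicon spans positions 15–84: 70 bp.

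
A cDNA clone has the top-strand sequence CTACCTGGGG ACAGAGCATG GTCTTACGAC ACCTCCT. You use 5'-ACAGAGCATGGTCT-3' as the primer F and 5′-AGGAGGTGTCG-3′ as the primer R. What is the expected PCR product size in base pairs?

Forward primer ACAGAGCATGGTCT is found on the top strand at positions 11–24.
Taking the reverse complement of AGGAGGTGTCG gives CGACACCTCCT, found at positions 27–37 on the template; the primer anneals here to the top strand with its 3' end pointing upstream.
Product length = (reverse-primer end) − (forward-primer start) + 1 = 37 − 11 + 1 = 27 bp.

27 bp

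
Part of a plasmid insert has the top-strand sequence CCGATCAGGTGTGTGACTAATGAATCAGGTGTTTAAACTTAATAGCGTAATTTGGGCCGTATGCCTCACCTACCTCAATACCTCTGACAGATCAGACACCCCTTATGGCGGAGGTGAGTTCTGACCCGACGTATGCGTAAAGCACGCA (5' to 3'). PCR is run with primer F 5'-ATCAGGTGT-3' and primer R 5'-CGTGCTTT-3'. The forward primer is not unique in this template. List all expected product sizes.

The forward primer ATCAGGTGT matches the top strand at positions 4–12, 24–32.
The reverse primer's reverse complement is AAAGCACG, matching at positions 139–146.
Each forward site pairs with the reverse site to give a product ending at position 146: sizes 143, 123 bp.

143 bp, 123 bp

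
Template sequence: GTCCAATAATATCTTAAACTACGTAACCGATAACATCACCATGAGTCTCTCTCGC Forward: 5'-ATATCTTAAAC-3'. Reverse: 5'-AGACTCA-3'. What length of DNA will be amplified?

40 bp

Scanning the template, ATATCTTAAAC occurs at positions 9–19; this primer anneals to the bottom strand there with its 3' end pointing downstream.
Reverse complement of the reverse primer: TGAGTCT. This occurs on the top strand at positions 42–48.
Amplicon spans positions 9–48: 40 bp.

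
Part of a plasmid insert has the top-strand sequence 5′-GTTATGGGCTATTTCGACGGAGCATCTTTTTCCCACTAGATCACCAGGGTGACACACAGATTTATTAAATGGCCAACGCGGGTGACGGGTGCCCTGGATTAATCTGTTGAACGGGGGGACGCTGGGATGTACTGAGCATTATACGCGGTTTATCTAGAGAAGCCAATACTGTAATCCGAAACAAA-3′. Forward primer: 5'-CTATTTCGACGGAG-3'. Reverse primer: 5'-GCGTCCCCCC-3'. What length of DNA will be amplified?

114 bp

The forward primer matches the template at positions 9–22.
Reverse complement of the reverse primer: GGGGGGACGC. This occurs on the top strand at positions 113–122.
The product runs from position 9 to position 122, so its length is 122 − 9 + 1 = 114 bp.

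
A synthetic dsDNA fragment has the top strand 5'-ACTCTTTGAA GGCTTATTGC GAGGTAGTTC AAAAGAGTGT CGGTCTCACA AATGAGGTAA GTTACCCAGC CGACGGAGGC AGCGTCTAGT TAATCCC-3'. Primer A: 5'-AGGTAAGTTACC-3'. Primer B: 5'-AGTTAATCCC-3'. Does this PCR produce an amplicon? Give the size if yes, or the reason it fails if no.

Primer A (AGGTAAGTTACC) matches the top strand at positions 55–66 (3' end points downstream).
Primer B (AGTTAATCCC) also matches the top strand directly, at positions 88–97 — its reverse complement GGGATTAACT is not present.
Both primers anneal to the bottom strand with 3' ends pointing the same way, so neither can prime synthesis back toward the other.

No product — both primers anneal to the same strand and extend in the same direction.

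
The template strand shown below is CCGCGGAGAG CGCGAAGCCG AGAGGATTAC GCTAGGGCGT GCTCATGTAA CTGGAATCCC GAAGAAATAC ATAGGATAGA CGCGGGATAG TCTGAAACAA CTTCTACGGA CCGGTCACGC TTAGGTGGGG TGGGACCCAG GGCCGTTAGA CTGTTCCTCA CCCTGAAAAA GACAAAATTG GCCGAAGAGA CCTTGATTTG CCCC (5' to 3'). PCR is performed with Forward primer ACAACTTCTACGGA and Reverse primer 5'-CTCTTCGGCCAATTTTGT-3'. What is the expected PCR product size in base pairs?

Scanning the template, ACAACTTCTACGGA occurs at positions 97–110; this primer anneals to the bottom strand there with its 3' end pointing downstream.
Taking the reverse complement of CTCTTCGGCCAATTTTGT gives ACAAAATTGGCCGAAGAG, found at positions 172–189 on the template; the primer anneals here to the top strand with its 3' end pointing upstream.
The product runs from position 97 to position 189, so its length is 189 − 97 + 1 = 93 bp.

93 bp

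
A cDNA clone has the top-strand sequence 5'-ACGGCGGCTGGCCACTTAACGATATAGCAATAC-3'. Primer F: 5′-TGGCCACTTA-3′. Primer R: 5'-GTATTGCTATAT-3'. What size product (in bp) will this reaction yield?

The forward primer matches the template at positions 9–18.
The reverse primer's reverse complement is ATATAGCAATAC, which matches the template at positions 22–33.
Product length = (reverse-primer end) − (forward-primer start) + 1 = 33 − 9 + 1 = 25 bp.

25 bp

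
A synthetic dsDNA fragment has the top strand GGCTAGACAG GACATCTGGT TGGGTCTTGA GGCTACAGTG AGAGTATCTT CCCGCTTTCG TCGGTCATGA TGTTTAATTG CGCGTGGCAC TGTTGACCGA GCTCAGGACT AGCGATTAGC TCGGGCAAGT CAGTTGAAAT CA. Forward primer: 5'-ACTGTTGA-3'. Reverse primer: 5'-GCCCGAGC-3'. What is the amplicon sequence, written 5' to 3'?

5'-ACTGTTGACCGAGCTCAGGACTAGCGATTAGCTCGGGC-3'

Scanning the template, ACTGTTGA occurs at positions 89–96; this primer anneals to the bottom strand there with its 3' end pointing downstream.
Taking the reverse complement of GCCCGAGC gives GCTCGGGC, found at positions 119–126 on the template; the primer anneals here to the top strand with its 3' end pointing upstream.
The product is the template from position 89 through 126 (38 bp).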